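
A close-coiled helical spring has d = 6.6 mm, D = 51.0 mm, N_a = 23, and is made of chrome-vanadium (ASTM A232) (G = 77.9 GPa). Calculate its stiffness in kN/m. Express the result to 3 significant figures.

6.06 kN/m

k = Gd⁴/(8D³N_a) = (77.9×10³ × 6.6⁴) / (8 × 51.0³ × 23)
  = 1.47813e+08 / 2.44078e+07 = 6.056 N/mm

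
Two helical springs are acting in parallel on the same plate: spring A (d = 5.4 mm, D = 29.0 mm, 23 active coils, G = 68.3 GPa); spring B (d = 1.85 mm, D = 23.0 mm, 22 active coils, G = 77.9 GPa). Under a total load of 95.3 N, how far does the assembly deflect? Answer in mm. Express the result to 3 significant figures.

k_A = Gd⁴/(8D³N_a) = (68.3×10³)(5.4⁴)/(8·29.0³·23) = 12.941 N/mm
k_B = Gd⁴/(8D³N_a) = (77.9×10³)(1.85⁴)/(8·23.0³·22) = 0.42612 N/mm
Parallel: k_eq = 12.941 + 0.42612 = 13.368 N/mm
δ = F/k_eq = 95.3/13.368 = 7.1292 mm

7.13 mm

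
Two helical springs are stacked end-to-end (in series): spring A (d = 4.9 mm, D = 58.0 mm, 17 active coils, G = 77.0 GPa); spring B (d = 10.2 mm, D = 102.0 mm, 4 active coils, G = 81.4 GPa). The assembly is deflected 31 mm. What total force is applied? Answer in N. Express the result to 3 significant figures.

48.7 N

k_A = Gd⁴/(8D³N_a) = (77.0×10³)(4.9⁴)/(8·58.0³·17) = 1.6728 N/mm
k_B = Gd⁴/(8D³N_a) = (81.4×10³)(10.2⁴)/(8·102.0³·4) = 25.946 N/mm
Series: 1/k_eq = 1/1.6728 + 1/25.946 = 0.63633; k_eq = 1.5715 N/mm
F = k_eq·δ = 1.5715·31 = 48.717 N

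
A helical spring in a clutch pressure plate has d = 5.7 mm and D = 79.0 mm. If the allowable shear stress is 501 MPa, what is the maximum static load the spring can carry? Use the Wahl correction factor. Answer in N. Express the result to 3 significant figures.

C = D/d = 79.0/5.7 = 13.8596
K_W = (4C−1)/(4C−4) + 0.615/C = 54.439/51.439 + 0.0444 = 1.1027
τ_max = K·8FD/(πd³) → F_max = τ_allow·πd³/(8DK)
F_max = 501·π·5.7³/(8·79.0·1.1027) = 2.9148e+05/696.9 = 418.25 N

418 N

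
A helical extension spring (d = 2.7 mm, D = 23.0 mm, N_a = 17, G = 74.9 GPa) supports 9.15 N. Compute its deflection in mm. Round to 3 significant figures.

3.80 mm

k = Gd⁴/(8D³N_a) = (74.9×10³)(2.7⁴)/(8·23.0³·17) = 2.4056 N/mm
δ = F/k = 9.15 / 2.4056 = 3.8037 mm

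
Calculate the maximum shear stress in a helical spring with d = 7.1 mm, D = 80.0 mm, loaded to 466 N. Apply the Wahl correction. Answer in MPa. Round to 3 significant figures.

Spring index C = D/d = 80.0/7.1 = 11.2676
K_W = (4C−1)/(4C−4) + 0.615/C = 44.070/41.070 + 0.0546 = 1.1276
τ₀ = 8FD/(πd³) = 8·466·80.0/(π·7.1³) = 298240/1124.4 = 265.24 MPa
τ_max = K·τ₀ = 1.1276 × 265.24 = 299.09 MPa

299 MPa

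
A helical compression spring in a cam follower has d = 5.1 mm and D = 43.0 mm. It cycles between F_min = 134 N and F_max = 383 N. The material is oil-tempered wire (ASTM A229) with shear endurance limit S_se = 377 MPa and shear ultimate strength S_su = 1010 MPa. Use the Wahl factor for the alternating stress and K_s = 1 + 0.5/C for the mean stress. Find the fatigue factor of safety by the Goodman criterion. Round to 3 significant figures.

C = D/d = 43.0/5.1 = 8.4314; K_W = (4C−1)/(4C−4)+0.615/C = 1.1739; K_s = 1+0.5/C = 1.0593
F_a = (F_max−F_min)/2 = 124.5 N; F_m = (F_max+F_min)/2 = 258.5 N
τ_a = K_W·8F_aD/(πd³) = 1.1739 × 102.77 = 120.64 MPa
τ_m = K_s·8F_mD/(πd³) = 1.0593 × 213.38 = 226.04 MPa
Goodman: 1/n_f = τ_a/S_se + τ_m/S_su = 120.64/377 + 226.04/1010 = 0.32000 + 0.22380 = 0.54379
n_f = 1/0.54379 = 1.839

1.84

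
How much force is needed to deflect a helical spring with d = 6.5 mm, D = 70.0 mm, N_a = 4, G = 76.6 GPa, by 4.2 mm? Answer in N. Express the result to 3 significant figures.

52.3 N

k = Gd⁴/(8D³N_a) = (76.6×10³)(6.5⁴)/(8·70.0³·4) = 12.458 N/mm
F = k·δ = 12.458 × 4.2 = 52.322 N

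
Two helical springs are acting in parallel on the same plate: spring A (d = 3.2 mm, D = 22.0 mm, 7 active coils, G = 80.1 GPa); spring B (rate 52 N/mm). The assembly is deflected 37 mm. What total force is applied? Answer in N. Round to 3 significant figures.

2450 N

k_A = Gd⁴/(8D³N_a) = (80.1×10³)(3.2⁴)/(8·22.0³·7) = 14.086 N/mm
Parallel: k_eq = 14.086 + 52 = 66.086 N/mm
F = k_eq·δ = 66.086·37 = 2445.2 N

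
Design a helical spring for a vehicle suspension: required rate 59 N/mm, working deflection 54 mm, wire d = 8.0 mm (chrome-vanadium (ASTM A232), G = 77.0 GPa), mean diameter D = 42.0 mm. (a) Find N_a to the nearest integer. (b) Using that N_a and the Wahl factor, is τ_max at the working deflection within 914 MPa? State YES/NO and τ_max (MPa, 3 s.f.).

N_a = Gd⁴/(8D³k) = (77.0×10³)(8.0⁴)/(8·42.0³·59) = 9.019 → N_a = 9
Actual rate k = Gd⁴/(8D³·9) = 59.125 N/mm
Working load F = kδ = 59.125·54 = 3192.7 N
C = 42.0/8.0 = 5.2500; K_W = (4C−1)/(4C−4)+0.615/C = 1.2936
τ_max = K_W·8FD/(πd³) = 1.2936·666.93 = 862.76 MPa
τ_max ≤ 914 MPa → acceptable

(a) 9 coils; (b) YES, τ_max = 863 MPa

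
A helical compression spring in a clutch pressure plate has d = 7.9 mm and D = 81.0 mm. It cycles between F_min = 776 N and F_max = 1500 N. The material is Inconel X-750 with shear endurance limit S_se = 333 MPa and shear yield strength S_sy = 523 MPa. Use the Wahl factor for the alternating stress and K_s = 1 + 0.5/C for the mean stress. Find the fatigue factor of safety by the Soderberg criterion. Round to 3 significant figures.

C = D/d = 81.0/7.9 = 10.2532; K_W = (4C−1)/(4C−4)+0.615/C = 1.1410; K_s = 1+0.5/C = 1.0488
F_a = (F_max−F_min)/2 = 362 N; F_m = (F_max+F_min)/2 = 1138 N
τ_a = K_W·8F_aD/(πd³) = 1.1410 × 151.44 = 172.8 MPa
τ_m = K_s·8F_mD/(πd³) = 1.0488 × 476.09 = 499.3 MPa
Soderberg: 1/n_f = τ_a/S_se + τ_m/S_sy = 172.8/333 + 499.3/523 = 0.51893 + 0.95469 = 1.4736
n_f = 1/1.4736 = 0.6786

0.679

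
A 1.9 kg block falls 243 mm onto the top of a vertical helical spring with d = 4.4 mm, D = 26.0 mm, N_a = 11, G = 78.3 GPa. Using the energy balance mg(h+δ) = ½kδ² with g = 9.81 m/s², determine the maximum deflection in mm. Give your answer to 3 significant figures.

22.9 mm

k = Gd⁴/(8D³N_a) = (78.3×10³)(4.4⁴)/(8·26.0³·11) = 18.974 N/mm
W = mg = 1.9 × 9.81 = 18.639 N
½kδ² − Wδ − Wh = 0 → δ = (W + √(W² + 2kWh))/k
δ = (18.639 + √(347.41 + 171881))/18.974 = (18.639 + 415)/18.974 = 22.854 mm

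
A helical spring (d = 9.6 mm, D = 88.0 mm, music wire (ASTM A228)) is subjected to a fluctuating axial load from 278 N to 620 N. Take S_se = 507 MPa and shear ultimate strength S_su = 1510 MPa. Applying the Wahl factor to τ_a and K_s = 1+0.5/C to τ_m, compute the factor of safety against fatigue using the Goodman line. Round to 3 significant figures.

5.60

C = D/d = 88.0/9.6 = 9.1667; K_W = (4C−1)/(4C−4)+0.615/C = 1.1589; K_s = 1+0.5/C = 1.0545
F_a = (F_max−F_min)/2 = 171 N; F_m = (F_max+F_min)/2 = 449 N
τ_a = K_W·8F_aD/(πd³) = 1.1589 × 43.312 = 50.195 MPa
τ_m = K_s·8F_mD/(πd³) = 1.0545 × 113.72 = 119.93 MPa
Goodman: 1/n_f = τ_a/S_se + τ_m/S_su = 50.195/507 + 119.93/1510 = 0.09900 + 0.07942 = 0.17843
n_f = 1/0.17843 = 5.605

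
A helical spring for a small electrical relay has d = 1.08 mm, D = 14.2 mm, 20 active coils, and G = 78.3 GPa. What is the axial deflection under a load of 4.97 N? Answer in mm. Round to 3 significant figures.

21.4 mm

k = Gd⁴/(8D³N_a) = (78.3×10³)(1.08⁴)/(8·14.2³·20) = 0.23253 N/mm
δ = F/k = 4.97 / 0.23253 = 21.374 mm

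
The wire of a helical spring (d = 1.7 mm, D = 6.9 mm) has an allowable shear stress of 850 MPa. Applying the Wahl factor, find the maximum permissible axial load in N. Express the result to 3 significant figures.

170 N

C = D/d = 6.9/1.7 = 4.0588
K_W = (4C−1)/(4C−4) + 0.615/C = 15.235/12.235 + 0.1515 = 1.3967
τ_max = K·8FD/(πd³) → F_max = τ_allow·πd³/(8DK)
F_max = 850·π·1.7³/(8·6.9·1.3967) = 13119/77.099 = 170.16 N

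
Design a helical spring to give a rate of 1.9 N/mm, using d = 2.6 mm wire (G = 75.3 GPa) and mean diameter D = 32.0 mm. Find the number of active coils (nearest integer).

7

N_a = Gd⁴/(8D³k) = (75.3×10³ × 2.6⁴)/(8 × 32.0³ × 1.9)
    = 3.44103e+06 / 498074 = 6.909 → 7 coils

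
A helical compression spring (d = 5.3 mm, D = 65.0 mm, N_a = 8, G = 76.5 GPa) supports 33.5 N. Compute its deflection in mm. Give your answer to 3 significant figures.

k = Gd⁴/(8D³N_a) = (76.5×10³)(5.3⁴)/(8·65.0³·8) = 3.4344 N/mm
δ = F/k = 33.5 / 3.4344 = 9.7544 mm

9.75 mm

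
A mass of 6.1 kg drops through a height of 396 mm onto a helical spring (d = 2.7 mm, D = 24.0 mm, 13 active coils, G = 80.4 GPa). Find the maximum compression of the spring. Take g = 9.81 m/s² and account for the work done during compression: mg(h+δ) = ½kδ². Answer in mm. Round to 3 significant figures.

k = Gd⁴/(8D³N_a) = (80.4×10³)(2.7⁴)/(8·24.0³·13) = 2.972 N/mm
W = mg = 6.1 × 9.81 = 59.841 N
½kδ² − Wδ − Wh = 0 → δ = (W + √(W² + 2kWh))/k
δ = (59.841 + √(3580.9 + 140854))/2.972 = (59.841 + 380.05)/2.972 = 148.01 mm

148 mm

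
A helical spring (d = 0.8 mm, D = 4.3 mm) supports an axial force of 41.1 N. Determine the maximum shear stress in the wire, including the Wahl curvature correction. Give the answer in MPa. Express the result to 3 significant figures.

Spring index C = D/d = 4.3/0.8 = 5.3750
K_W = (4C−1)/(4C−4) + 0.615/C = 20.500/17.500 + 0.1144 = 1.2858
τ₀ = 8FD/(πd³) = 8·41.1·4.3/(π·0.8³) = 1413.84/1.6085 = 878.98 MPa
τ_max = K·τ₀ = 1.2858 × 878.98 = 1130.2 MPa

1130 MPa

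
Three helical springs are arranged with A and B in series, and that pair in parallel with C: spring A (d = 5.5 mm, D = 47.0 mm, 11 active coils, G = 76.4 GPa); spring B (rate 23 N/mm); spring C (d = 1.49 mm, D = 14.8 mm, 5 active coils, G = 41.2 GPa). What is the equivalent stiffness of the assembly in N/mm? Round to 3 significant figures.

7.31 N/mm

k_A = Gd⁴/(8D³N_a) = (76.4×10³)(5.5⁴)/(8·47.0³·11) = 7.6519 N/mm
k_C = Gd⁴/(8D³N_a) = (41.2×10³)(1.49⁴)/(8·14.8³·5) = 1.566 N/mm
Springs A,B series: k_AB = 1/(1/7.6519+1/23) = 5.7417 N/mm; parallel with C: k_eq = 5.7417+1.566 = 7.3077 N/mm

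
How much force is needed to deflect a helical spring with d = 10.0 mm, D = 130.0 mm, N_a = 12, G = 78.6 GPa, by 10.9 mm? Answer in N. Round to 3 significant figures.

k = Gd⁴/(8D³N_a) = (78.6×10³)(10.0⁴)/(8·130.0³·12) = 3.7267 N/mm
F = k·δ = 3.7267 × 10.9 = 40.621 N

40.6 N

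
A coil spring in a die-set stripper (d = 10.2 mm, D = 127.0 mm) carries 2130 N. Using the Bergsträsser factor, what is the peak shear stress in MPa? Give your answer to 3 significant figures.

718 MPa

Spring index C = D/d = 127.0/10.2 = 12.4510
K_B = (4C+2)/(4C−3) = 51.804/46.804 = 1.1068
τ₀ = 8FD/(πd³) = 8·2130·127.0/(π·10.2³) = 2.16408e+06/3333.9 = 649.12 MPa
τ_max = K·τ₀ = 1.1068 × 649.12 = 718.46 MPa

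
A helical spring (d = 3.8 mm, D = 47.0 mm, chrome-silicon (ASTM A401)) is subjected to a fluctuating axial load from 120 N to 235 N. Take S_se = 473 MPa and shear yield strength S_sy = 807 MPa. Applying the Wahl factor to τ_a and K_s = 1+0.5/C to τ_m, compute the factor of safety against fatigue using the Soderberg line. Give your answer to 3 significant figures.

C = D/d = 47.0/3.8 = 12.3684; K_W = (4C−1)/(4C−4)+0.615/C = 1.1157; K_s = 1+0.5/C = 1.0404
F_a = (F_max−F_min)/2 = 57.5 N; F_m = (F_max+F_min)/2 = 177.5 N
τ_a = K_W·8F_aD/(πd³) = 1.1157 × 125.42 = 139.93 MPa
τ_m = K_s·8F_mD/(πd³) = 1.0404 × 387.16 = 402.81 MPa
Soderberg: 1/n_f = τ_a/S_se + τ_m/S_sy = 139.93/473 + 402.81/807 = 0.29583 + 0.49914 = 0.79497
n_f = 1/0.79497 = 1.258

1.26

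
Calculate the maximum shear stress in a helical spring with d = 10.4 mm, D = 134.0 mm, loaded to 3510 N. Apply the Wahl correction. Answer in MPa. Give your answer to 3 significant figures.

1180 MPa

Spring index C = D/d = 134.0/10.4 = 12.8846
K_W = (4C−1)/(4C−4) + 0.615/C = 50.538/47.538 + 0.0477 = 1.1108
τ₀ = 8FD/(πd³) = 8·3510·134.0/(π·10.4³) = 3.76272e+06/3533.9 = 1064.8 MPa
τ_max = K·τ₀ = 1.1108 × 1064.8 = 1182.8 MPa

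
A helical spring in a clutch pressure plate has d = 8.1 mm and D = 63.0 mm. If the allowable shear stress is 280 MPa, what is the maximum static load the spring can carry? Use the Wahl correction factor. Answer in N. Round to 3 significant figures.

780 N

C = D/d = 63.0/8.1 = 7.7778
K_W = (4C−1)/(4C−4) + 0.615/C = 30.111/27.111 + 0.0791 = 1.1897
τ_max = K·8FD/(πd³) → F_max = τ_allow·πd³/(8DK)
F_max = 280·π·8.1³/(8·63.0·1.1897) = 4.6748e+05/599.62 = 779.62 N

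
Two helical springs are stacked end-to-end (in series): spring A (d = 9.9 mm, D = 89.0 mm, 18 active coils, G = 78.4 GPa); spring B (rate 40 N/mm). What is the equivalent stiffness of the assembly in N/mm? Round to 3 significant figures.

k_A = Gd⁴/(8D³N_a) = (78.4×10³)(9.9⁴)/(8·89.0³·18) = 7.4186 N/mm
Series: 1/k_eq = 1/7.4186 + 1/40 = 0.1598; k_eq = 6.258 N/mm

6.26 N/mm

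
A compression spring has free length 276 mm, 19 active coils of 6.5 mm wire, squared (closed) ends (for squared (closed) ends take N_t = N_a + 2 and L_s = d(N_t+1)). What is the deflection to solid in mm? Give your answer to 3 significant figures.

133 mm

N_t = 21; L_s = 6.5·22 = 143 mm
δ_solid = L₀ − L_s = 276 − 143 = 133 mm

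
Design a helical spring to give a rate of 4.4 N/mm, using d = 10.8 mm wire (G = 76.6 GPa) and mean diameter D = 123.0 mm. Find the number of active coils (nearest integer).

16

N_a = Gd⁴/(8D³k) = (76.6×10³ × 10.8⁴)/(8 × 123.0³ × 4.4)
    = 1.04213e+09 / 6.55025e+07 = 15.91 → 16 coils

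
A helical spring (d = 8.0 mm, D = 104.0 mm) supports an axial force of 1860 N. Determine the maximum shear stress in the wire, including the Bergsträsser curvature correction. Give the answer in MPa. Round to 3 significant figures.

1060 MPa

Spring index C = D/d = 104.0/8.0 = 13.0000
K_B = (4C+2)/(4C−3) = 54.000/49.000 = 1.1020
τ₀ = 8FD/(πd³) = 8·1860·104.0/(π·8.0³) = 1.54752e+06/1608.5 = 962.09 MPa
τ_max = K·τ₀ = 1.1020 × 962.09 = 1060.3 MPa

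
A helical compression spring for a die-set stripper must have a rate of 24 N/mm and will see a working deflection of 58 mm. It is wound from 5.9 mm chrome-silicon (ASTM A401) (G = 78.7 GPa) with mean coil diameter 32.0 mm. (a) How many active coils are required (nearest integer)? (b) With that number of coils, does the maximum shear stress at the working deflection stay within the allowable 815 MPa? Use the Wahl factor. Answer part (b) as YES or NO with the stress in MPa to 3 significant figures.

(a) 15 coils; (b) YES, τ_max = 716 MPa

N_a = Gd⁴/(8D³k) = (78.7×10³)(5.9⁴)/(8·32.0³·24) = 15.16 → N_a = 15
Actual rate k = Gd⁴/(8D³·15) = 24.252 N/mm
Working load F = kδ = 24.252·58 = 1406.6 N
C = 32.0/5.9 = 5.4237; K_W = (4C−1)/(4C−4)+0.615/C = 1.2829
τ_max = K_W·8FD/(πd³) = 1.2829·558.1 = 716.01 MPa
τ_max ≤ 815 MPa → acceptable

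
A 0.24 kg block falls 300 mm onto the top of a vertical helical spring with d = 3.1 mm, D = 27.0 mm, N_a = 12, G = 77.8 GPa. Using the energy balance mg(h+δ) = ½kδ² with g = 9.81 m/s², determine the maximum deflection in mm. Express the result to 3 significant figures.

k = Gd⁴/(8D³N_a) = (77.8×10³)(3.1⁴)/(8·27.0³·12) = 3.8025 N/mm
W = mg = 0.24 × 9.81 = 2.3544 N
½kδ² − Wδ − Wh = 0 → δ = (W + √(W² + 2kWh))/k
δ = (2.3544 + √(5.5432 + 5371.5))/3.8025 = (2.3544 + 73.328)/3.8025 = 19.904 mm

19.9 mm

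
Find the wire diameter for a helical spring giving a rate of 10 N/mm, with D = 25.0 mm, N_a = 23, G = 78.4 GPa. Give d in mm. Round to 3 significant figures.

d = (8D³N_a·k / G)^(1/4) = (8·25.0³·23·10 / (78.4×10³))^0.25
  = (366.71)^0.25 = 4.3760 mm

4.38 mm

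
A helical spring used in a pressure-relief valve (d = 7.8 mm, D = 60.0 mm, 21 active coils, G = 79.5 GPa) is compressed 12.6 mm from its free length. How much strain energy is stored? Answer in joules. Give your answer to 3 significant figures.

k = Gd⁴/(8D³N_a) = (79.5×10³)(7.8⁴)/(8·60.0³·21) = 8.1093 N/mm
U = ½kδ² = 0.5 × 8.1093 × 12.6² = 643.71 N·mm = 0.64371 J

0.644 J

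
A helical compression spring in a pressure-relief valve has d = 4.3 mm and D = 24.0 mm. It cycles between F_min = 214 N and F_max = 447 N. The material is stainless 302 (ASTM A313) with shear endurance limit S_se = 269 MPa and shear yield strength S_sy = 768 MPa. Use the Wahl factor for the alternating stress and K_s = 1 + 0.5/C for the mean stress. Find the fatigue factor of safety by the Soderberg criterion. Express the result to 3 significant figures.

C = D/d = 24.0/4.3 = 5.5814; K_W = (4C−1)/(4C−4)+0.615/C = 1.2739; K_s = 1+0.5/C = 1.0896
F_a = (F_max−F_min)/2 = 116.5 N; F_m = (F_max+F_min)/2 = 330.5 N
τ_a = K_W·8F_aD/(πd³) = 1.2739 × 89.551 = 114.08 MPa
τ_m = K_s·8F_mD/(πd³) = 1.0896 × 254.05 = 276.81 MPa
Soderberg: 1/n_f = τ_a/S_se + τ_m/S_sy = 114.08/269 + 276.81/768 = 0.42408 + 0.36043 = 0.78451
n_f = 1/0.78451 = 1.275

1.27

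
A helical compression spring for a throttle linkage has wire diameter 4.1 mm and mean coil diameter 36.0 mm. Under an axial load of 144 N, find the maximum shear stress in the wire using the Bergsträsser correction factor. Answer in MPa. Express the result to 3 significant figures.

Spring index C = D/d = 36.0/4.1 = 8.7805
K_B = (4C+2)/(4C−3) = 37.122/32.122 = 1.1557
τ₀ = 8FD/(πd³) = 8·144·36.0/(π·4.1³) = 41472/216.52 = 191.54 MPa
τ_max = K·τ₀ = 1.1557 × 191.54 = 221.35 MPa

221 MPa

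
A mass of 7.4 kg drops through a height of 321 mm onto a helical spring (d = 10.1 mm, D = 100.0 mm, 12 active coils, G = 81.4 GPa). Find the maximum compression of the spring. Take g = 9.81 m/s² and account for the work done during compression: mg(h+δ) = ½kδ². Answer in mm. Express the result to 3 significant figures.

81.4 mm

k = Gd⁴/(8D³N_a) = (81.4×10³)(10.1⁴)/(8·100.0³·12) = 8.8235 N/mm
W = mg = 7.4 × 9.81 = 72.594 N
½kδ² − Wδ − Wh = 0 → δ = (W + √(W² + 2kWh))/k
δ = (72.594 + √(5269.9 + 411220))/8.8235 = (72.594 + 645.36)/8.8235 = 81.369 mm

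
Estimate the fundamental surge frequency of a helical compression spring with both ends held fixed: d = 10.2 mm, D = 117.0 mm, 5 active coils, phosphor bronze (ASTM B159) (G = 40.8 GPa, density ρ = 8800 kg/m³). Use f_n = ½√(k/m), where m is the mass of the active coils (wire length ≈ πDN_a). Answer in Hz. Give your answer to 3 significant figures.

k = Gd⁴/(8D³N_a) = (40.8×10³)(10.2⁴)/(8·117.0³·5) = 6.8936 N/mm = 6893.6 N/m
Wire length L = πDN_a = π·117.0·5 = 1837.8 mm
m = ρ·(πd²/4)·L = 8800 × 81.713×10⁻⁶ m² × 1.8378 m = 1.3215 kg
f_n = ½√(k/m) = 0.5·√(6893.6/1.3215) = 0.5·√(5216.3) = 36.112 Hz

36.1 Hz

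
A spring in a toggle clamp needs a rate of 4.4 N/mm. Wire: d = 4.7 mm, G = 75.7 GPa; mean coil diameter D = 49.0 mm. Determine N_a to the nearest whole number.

9

N_a = Gd⁴/(8D³k) = (75.7×10³ × 4.7⁴)/(8 × 49.0³ × 4.4)
    = 3.69392e+07 / 4.14124e+06 = 8.92 → 9 coils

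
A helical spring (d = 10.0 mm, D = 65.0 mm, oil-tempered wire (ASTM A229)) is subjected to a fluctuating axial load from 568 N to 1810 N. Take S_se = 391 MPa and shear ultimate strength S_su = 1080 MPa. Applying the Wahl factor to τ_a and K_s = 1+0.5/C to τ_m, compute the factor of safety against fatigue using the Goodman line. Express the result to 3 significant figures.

1.92

C = D/d = 65.0/10.0 = 6.5000; K_W = (4C−1)/(4C−4)+0.615/C = 1.2310; K_s = 1+0.5/C = 1.0769
F_a = (F_max−F_min)/2 = 621 N; F_m = (F_max+F_min)/2 = 1189 N
τ_a = K_W·8F_aD/(πd³) = 1.2310 × 102.79 = 126.53 MPa
τ_m = K_s·8F_mD/(πd³) = 1.0769 × 196.8 = 211.94 MPa
Goodman: 1/n_f = τ_a/S_se + τ_m/S_su = 126.53/391 + 211.94/1080 = 0.32361 + 0.19624 = 0.51985
n_f = 1/0.51985 = 1.924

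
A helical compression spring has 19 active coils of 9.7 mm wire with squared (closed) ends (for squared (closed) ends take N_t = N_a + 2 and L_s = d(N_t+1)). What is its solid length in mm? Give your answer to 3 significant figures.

squared (closed) ends: N_t = N_a + 2 = 19 + 2 = 21
L_s = d·(N_t+1) = 9.7 × 22 = 213.4 mm

213 mm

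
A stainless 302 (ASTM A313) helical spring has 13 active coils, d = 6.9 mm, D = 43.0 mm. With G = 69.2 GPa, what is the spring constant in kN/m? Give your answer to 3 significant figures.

19.0 kN/m

k = Gd⁴/(8D³N_a) = (69.2×10³ × 6.9⁴) / (8 × 43.0³ × 13)
  = 1.56856e+08 / 8.26873e+06 = 18.97 N/mm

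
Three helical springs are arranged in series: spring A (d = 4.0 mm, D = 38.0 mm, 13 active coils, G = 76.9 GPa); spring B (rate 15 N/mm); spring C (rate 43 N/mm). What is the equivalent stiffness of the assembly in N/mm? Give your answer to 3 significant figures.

k_A = Gd⁴/(8D³N_a) = (76.9×10³)(4.0⁴)/(8·38.0³·13) = 3.4497 N/mm
Series: 1/k_eq = 1/3.4497 + 1/15 + 1/43 = 0.3798; k_eq = 2.6329 N/mm

2.63 N/mm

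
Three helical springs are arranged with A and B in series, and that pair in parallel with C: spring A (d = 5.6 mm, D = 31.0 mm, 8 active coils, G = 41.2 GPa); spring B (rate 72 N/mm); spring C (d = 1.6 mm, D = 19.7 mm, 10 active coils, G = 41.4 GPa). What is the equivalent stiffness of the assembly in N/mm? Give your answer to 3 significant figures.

16.9 N/mm

k_A = Gd⁴/(8D³N_a) = (41.2×10³)(5.6⁴)/(8·31.0³·8) = 21.251 N/mm
k_C = Gd⁴/(8D³N_a) = (41.4×10³)(1.6⁴)/(8·19.7³·10) = 0.4436 N/mm
Springs A,B series: k_AB = 1/(1/21.251+1/72) = 16.408 N/mm; parallel with C: k_eq = 16.408+0.4436 = 16.852 N/mm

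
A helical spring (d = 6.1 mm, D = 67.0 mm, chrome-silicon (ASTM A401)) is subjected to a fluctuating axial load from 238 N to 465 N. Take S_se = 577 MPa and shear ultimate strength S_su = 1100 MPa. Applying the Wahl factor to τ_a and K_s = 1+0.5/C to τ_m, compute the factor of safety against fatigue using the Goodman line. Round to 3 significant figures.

C = D/d = 67.0/6.1 = 10.9836; K_W = (4C−1)/(4C−4)+0.615/C = 1.1311; K_s = 1+0.5/C = 1.0455
F_a = (F_max−F_min)/2 = 113.5 N; F_m = (F_max+F_min)/2 = 351.5 N
τ_a = K_W·8F_aD/(πd³) = 1.1311 × 85.314 = 96.5 MPa
τ_m = K_s·8F_mD/(πd³) = 1.0455 × 264.21 = 276.24 MPa
Goodman: 1/n_f = τ_a/S_se + τ_m/S_su = 96.5/577 + 276.24/1100 = 0.16724 + 0.25113 = 0.41837
n_f = 1/0.41837 = 2.39

2.39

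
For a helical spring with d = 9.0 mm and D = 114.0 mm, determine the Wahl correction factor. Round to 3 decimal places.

C = D/d = 114.0/9.0 = 12.6667
K_W = (4C−1)/(4C−4) + 0.615/C = 49.667/46.667 + 0.0486 = 1.1128

1.113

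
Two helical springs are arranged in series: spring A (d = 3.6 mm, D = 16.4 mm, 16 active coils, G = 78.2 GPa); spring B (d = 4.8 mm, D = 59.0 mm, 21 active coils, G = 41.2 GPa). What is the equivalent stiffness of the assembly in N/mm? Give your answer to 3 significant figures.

k_A = Gd⁴/(8D³N_a) = (78.2×10³)(3.6⁴)/(8·16.4³·16) = 23.264 N/mm
k_B = Gd⁴/(8D³N_a) = (41.2×10³)(4.8⁴)/(8·59.0³·21) = 0.63387 N/mm
Series: 1/k_eq = 1/23.264 + 1/0.63387 = 1.6206; k_eq = 0.61705 N/mm

0.617 N/mm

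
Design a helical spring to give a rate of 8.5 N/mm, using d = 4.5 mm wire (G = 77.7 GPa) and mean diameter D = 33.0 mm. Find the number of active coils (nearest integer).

13

N_a = Gd⁴/(8D³k) = (77.7×10³ × 4.5⁴)/(8 × 33.0³ × 8.5)
    = 3.18619e+07 / 2.44372e+06 = 13.04 → 13 coils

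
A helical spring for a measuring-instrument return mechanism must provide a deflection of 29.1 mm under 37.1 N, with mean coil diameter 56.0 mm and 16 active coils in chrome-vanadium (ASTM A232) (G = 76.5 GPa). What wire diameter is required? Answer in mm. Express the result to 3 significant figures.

Required rate k = F/δ = 37.1/29.1 = 1.2749 N/mm
d = (8D³N_a·k / G)^(1/4) = (8·56.0³·16·1.2749 / (76.5×10³))^0.25
  = (374.62)^0.25 = 4.3994 mm

4.40 mm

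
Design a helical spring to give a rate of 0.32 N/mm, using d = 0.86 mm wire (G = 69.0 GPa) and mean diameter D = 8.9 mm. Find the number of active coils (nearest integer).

21

N_a = Gd⁴/(8D³k) = (69.0×10³ × 0.86⁴)/(8 × 8.9³ × 0.32)
    = 37743.6 / 1804.72 = 20.91 → 21 coils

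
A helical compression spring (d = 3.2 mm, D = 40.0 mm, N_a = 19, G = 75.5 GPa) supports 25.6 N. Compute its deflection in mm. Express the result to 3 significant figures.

k = Gd⁴/(8D³N_a) = (75.5×10³)(3.2⁴)/(8·40.0³·19) = 0.81381 N/mm
δ = F/k = 25.6 / 0.81381 = 31.457 mm

31.5 mm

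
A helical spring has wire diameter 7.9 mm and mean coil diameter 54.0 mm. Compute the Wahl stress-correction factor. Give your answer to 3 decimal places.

1.218

C = D/d = 54.0/7.9 = 6.8354
K_W = (4C−1)/(4C−4) + 0.615/C = 26.342/23.342 + 0.0900 = 1.2185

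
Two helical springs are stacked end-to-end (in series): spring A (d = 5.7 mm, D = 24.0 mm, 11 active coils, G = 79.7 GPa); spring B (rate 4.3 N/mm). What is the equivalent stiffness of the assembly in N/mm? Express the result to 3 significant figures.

4.05 N/mm

k_A = Gd⁴/(8D³N_a) = (79.7×10³)(5.7⁴)/(8·24.0³·11) = 69.158 N/mm
Series: 1/k_eq = 1/69.158 + 1/4.3 = 0.24702; k_eq = 4.0483 N/mm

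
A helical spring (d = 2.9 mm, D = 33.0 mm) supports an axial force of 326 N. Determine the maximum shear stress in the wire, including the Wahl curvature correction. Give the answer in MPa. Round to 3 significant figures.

1270 MPa

Spring index C = D/d = 33.0/2.9 = 11.3793
K_W = (4C−1)/(4C−4) + 0.615/C = 44.517/41.517 + 0.0540 = 1.1263
τ₀ = 8FD/(πd³) = 8·326·33.0/(π·2.9³) = 86064/76.62 = 1123.3 MPa
τ_max = K·τ₀ = 1.1263 × 1123.3 = 1265.1 MPa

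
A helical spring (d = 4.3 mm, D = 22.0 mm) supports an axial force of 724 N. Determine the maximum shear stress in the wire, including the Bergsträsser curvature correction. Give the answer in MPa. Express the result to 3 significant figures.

Spring index C = D/d = 22.0/4.3 = 5.1163
K_B = (4C+2)/(4C−3) = 22.465/17.465 = 1.2863
τ₀ = 8FD/(πd³) = 8·724·22.0/(π·4.3³) = 127424/249.78 = 510.15 MPa
τ_max = K·τ₀ = 1.2863 × 510.15 = 656.2 MPa

656 MPa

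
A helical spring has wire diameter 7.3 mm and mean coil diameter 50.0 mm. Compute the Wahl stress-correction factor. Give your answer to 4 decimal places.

1.2180

C = D/d = 50.0/7.3 = 6.8493
K_W = (4C−1)/(4C−4) + 0.615/C = 26.397/23.397 + 0.0898 = 1.2180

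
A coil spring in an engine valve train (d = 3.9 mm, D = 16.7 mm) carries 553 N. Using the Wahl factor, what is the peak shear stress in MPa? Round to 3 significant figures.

Spring index C = D/d = 16.7/3.9 = 4.2821
K_W = (4C−1)/(4C−4) + 0.615/C = 16.128/13.128 + 0.1436 = 1.3721
τ₀ = 8FD/(πd³) = 8·553·16.7/(π·3.9³) = 73880.8/186.36 = 396.45 MPa
τ_max = K·τ₀ = 1.3721 × 396.45 = 543.98 MPa

544 MPa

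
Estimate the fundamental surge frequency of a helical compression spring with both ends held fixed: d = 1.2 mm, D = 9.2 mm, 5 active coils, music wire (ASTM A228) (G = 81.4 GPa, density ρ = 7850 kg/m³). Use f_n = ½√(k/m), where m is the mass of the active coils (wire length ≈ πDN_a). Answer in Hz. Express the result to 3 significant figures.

1030 Hz

k = Gd⁴/(8D³N_a) = (81.4×10³)(1.2⁴)/(8·9.2³·5) = 5.4191 N/mm = 5419.1 N/m
Wire length L = πDN_a = π·9.2·5 = 144.51 mm
m = ρ·(πd²/4)·L = 7850 × 1.131×10⁻⁶ m² × 0.14451 m = 0.001283 kg
f_n = ½√(k/m) = 0.5·√(5419.1/0.001283) = 0.5·√(4.2237e+06) = 1027.6 Hz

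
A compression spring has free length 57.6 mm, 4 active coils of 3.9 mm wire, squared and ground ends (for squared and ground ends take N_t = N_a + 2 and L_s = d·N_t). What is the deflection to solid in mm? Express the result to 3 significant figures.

34.2 mm

N_t = 6; L_s = 3.9·6 = 23.4 mm
δ_solid = L₀ − L_s = 57.6 − 23.4 = 34.2 mm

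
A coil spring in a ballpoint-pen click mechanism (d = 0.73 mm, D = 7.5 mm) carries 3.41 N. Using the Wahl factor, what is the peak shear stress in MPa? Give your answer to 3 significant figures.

Spring index C = D/d = 7.5/0.73 = 10.2740
K_W = (4C−1)/(4C−4) + 0.615/C = 40.096/37.096 + 0.0599 = 1.1407
τ₀ = 8FD/(πd³) = 8·3.41·7.5/(π·0.73³) = 204.6/1.2221 = 167.41 MPa
τ_max = K·τ₀ = 1.1407 × 167.41 = 190.97 MPa

191 MPa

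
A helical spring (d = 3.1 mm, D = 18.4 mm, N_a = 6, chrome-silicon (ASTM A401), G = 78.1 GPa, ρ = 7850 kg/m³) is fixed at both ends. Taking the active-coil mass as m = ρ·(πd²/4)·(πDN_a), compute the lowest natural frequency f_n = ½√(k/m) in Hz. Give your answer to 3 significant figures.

k = Gd⁴/(8D³N_a) = (78.1×10³)(3.1⁴)/(8·18.4³·6) = 24.121 N/mm = 24121 N/m
Wire length L = πDN_a = π·18.4·6 = 346.83 mm
m = ρ·(πd²/4)·L = 7850 × 7.5477×10⁻⁶ m² × 0.34683 m = 0.02055 kg
f_n = ½√(k/m) = 0.5·√(24121/0.02055) = 0.5·√(1.1738e+06) = 541.71 Hz

542 Hz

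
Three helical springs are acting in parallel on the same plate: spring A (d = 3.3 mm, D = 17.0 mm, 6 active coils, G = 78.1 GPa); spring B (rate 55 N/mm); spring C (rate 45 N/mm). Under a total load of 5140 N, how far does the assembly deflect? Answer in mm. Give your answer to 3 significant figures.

36.9 mm

k_A = Gd⁴/(8D³N_a) = (78.1×10³)(3.3⁴)/(8·17.0³·6) = 39.275 N/mm
Parallel: k_eq = 39.275 + 55 + 45 = 139.28 N/mm
δ = F/k_eq = 5140/139.28 = 36.905 mm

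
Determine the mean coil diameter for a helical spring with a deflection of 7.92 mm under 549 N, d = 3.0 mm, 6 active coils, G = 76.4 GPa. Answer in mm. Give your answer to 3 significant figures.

12.3 mm

Required rate k = F/δ = 549/7.92 = 69.318 N/mm
D = (Gd⁴/(8N_a·k))^(1/3) = (76.4×10³·3.0⁴/(8·6·69.318))^(1/3)
  = (1859.9)^(1/3) = 12.2979 mm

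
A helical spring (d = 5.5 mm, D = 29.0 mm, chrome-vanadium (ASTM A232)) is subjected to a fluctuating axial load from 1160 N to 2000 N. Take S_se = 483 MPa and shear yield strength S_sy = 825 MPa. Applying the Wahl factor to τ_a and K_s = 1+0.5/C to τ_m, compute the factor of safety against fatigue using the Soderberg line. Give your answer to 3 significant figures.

0.700

C = D/d = 29.0/5.5 = 5.2727; K_W = (4C−1)/(4C−4)+0.615/C = 1.2922; K_s = 1+0.5/C = 1.0948
F_a = (F_max−F_min)/2 = 420 N; F_m = (F_max+F_min)/2 = 1580 N
τ_a = K_W·8F_aD/(πd³) = 1.2922 × 186.42 = 240.89 MPa
τ_m = K_s·8F_mD/(πd³) = 1.0948 × 701.31 = 767.81 MPa
Soderberg: 1/n_f = τ_a/S_se + τ_m/S_sy = 240.89/483 + 767.81/825 = 0.49874 + 0.93068 = 1.4294
n_f = 1/1.4294 = 0.6996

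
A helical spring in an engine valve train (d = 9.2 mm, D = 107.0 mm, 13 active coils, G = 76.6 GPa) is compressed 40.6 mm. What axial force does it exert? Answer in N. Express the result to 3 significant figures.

k = Gd⁴/(8D³N_a) = (76.6×10³)(9.2⁴)/(8·107.0³·13) = 4.3072 N/mm
F = k·δ = 4.3072 × 40.6 = 174.87 N

175 N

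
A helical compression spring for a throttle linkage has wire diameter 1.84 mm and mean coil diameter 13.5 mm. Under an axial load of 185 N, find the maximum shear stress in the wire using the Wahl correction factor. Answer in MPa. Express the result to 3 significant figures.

1230 MPa

Spring index C = D/d = 13.5/1.84 = 7.3370
K_W = (4C−1)/(4C−4) + 0.615/C = 28.348/25.348 + 0.0838 = 1.2022
τ₀ = 8FD/(πd³) = 8·185·13.5/(π·1.84³) = 19980/19.571 = 1020.9 MPa
τ_max = K·τ₀ = 1.2022 × 1020.9 = 1227.3 MPa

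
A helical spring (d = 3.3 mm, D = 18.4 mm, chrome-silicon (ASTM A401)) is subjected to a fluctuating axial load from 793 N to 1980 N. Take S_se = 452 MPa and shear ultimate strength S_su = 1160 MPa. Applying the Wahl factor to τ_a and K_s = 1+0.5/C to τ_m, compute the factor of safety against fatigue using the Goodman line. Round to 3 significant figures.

C = D/d = 18.4/3.3 = 5.5758; K_W = (4C−1)/(4C−4)+0.615/C = 1.2742; K_s = 1+0.5/C = 1.0897
F_a = (F_max−F_min)/2 = 593.5 N; F_m = (F_max+F_min)/2 = 1386.5 N
τ_a = K_W·8F_aD/(πd³) = 1.2742 × 773.81 = 986 MPa
τ_m = K_s·8F_mD/(πd³) = 1.0897 × 1807.7 = 1969.8 MPa
Goodman: 1/n_f = τ_a/S_se + τ_m/S_su = 986/452 + 1969.8/1160 = 2.18141 + 1.69814 = 3.8796
n_f = 1/3.8796 = 0.2578

0.258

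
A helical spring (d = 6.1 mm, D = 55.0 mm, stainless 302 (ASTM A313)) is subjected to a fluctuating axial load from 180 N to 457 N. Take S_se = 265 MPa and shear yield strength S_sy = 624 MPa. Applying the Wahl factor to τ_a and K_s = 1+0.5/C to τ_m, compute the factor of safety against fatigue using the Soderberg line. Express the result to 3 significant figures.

C = D/d = 55.0/6.1 = 9.0164; K_W = (4C−1)/(4C−4)+0.615/C = 1.1618; K_s = 1+0.5/C = 1.0555
F_a = (F_max−F_min)/2 = 138.5 N; F_m = (F_max+F_min)/2 = 318.5 N
τ_a = K_W·8F_aD/(πd³) = 1.1618 × 85.46 = 99.285 MPa
τ_m = K_s·8F_mD/(πd³) = 1.0555 × 196.53 = 207.43 MPa
Soderberg: 1/n_f = τ_a/S_se + τ_m/S_sy = 99.285/265 + 207.43/624 = 0.37466 + 0.33241 = 0.70707
n_f = 1/0.70707 = 1.414

1.41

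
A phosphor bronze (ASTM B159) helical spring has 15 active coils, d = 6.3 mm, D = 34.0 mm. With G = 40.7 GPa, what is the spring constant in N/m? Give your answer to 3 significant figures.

k = Gd⁴/(8D³N_a) = (40.7×10³ × 6.3⁴) / (8 × 34.0³ × 15)
  = 6.41146e+07 / 4.71648e+06 = 13.594 N/mm = 13594 N/m

13600 N/m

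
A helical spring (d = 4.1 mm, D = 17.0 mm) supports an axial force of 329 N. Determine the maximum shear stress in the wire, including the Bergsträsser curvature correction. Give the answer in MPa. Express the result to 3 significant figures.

Spring index C = D/d = 17.0/4.1 = 4.1463
K_B = (4C+2)/(4C−3) = 18.585/13.585 = 1.3680
τ₀ = 8FD/(πd³) = 8·329·17.0/(π·4.1³) = 44744/216.52 = 206.65 MPa
τ_max = K·τ₀ = 1.3680 × 206.65 = 282.7 MPa

283 MPa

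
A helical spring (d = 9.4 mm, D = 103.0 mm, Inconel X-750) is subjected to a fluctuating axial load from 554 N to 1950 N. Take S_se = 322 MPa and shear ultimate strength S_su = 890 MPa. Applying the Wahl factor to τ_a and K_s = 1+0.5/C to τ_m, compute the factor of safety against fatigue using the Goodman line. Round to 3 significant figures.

0.807

C = D/d = 103.0/9.4 = 10.9574; K_W = (4C−1)/(4C−4)+0.615/C = 1.1314; K_s = 1+0.5/C = 1.0456
F_a = (F_max−F_min)/2 = 698 N; F_m = (F_max+F_min)/2 = 1252 N
τ_a = K_W·8F_aD/(πd³) = 1.1314 × 220.42 = 249.39 MPa
τ_m = K_s·8F_mD/(πd³) = 1.0456 × 395.36 = 413.41 MPa
Goodman: 1/n_f = τ_a/S_se + τ_m/S_su = 249.39/322 + 413.41/890 = 0.77451 + 0.46450 = 1.239
n_f = 1/1.239 = 0.8071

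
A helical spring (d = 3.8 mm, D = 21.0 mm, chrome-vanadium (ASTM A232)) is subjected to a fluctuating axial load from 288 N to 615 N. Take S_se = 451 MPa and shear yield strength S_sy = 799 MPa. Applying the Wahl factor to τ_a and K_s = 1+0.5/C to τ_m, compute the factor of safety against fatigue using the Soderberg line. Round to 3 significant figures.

C = D/d = 21.0/3.8 = 5.5263; K_W = (4C−1)/(4C−4)+0.615/C = 1.2770; K_s = 1+0.5/C = 1.0905
F_a = (F_max−F_min)/2 = 163.5 N; F_m = (F_max+F_min)/2 = 451.5 N
τ_a = K_W·8F_aD/(πd³) = 1.2770 × 159.34 = 203.48 MPa
τ_m = K_s·8F_mD/(πd³) = 1.0905 × 440.01 = 479.82 MPa
Soderberg: 1/n_f = τ_a/S_se + τ_m/S_sy = 203.48/451 + 479.82/799 = 0.45116 + 0.60053 = 1.0517
n_f = 1/1.0517 = 0.9508

0.951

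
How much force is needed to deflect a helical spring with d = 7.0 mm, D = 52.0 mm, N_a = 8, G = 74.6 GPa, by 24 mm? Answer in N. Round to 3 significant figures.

478 N

k = Gd⁴/(8D³N_a) = (74.6×10³)(7.0⁴)/(8·52.0³·8) = 19.904 N/mm
F = k·δ = 19.904 × 24 = 477.7 N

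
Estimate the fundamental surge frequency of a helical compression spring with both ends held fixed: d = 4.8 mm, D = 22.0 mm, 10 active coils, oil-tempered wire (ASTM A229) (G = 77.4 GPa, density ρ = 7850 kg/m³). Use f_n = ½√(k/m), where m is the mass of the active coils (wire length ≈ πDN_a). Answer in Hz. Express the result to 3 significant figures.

350 Hz

k = Gd⁴/(8D³N_a) = (77.4×10³)(4.8⁴)/(8·22.0³·10) = 48.233 N/mm = 48233 N/m
Wire length L = πDN_a = π·22.0·10 = 691.15 mm
m = ρ·(πd²/4)·L = 7850 × 18.096×10⁻⁶ m² × 0.69115 m = 0.098178 kg
f_n = ½√(k/m) = 0.5·√(48233/0.098178) = 0.5·√(4.9128e+05) = 350.46 Hz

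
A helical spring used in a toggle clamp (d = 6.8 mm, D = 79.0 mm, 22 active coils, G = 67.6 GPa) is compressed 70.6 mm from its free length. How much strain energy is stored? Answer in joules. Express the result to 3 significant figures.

4.15 J

k = Gd⁴/(8D³N_a) = (67.6×10³)(6.8⁴)/(8·79.0³·22) = 1.6657 N/mm
U = ½kδ² = 0.5 × 1.6657 × 70.6² = 4151.1 N·mm = 4.1511 J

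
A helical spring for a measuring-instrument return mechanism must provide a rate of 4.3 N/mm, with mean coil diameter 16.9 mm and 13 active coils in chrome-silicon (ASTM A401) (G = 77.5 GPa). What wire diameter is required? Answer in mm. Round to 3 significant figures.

d = (8D³N_a·k / G)^(1/4) = (8·16.9³·13·4.3 / (77.5×10³))^0.25
  = (27.852)^0.25 = 2.2973 mm

2.30 mm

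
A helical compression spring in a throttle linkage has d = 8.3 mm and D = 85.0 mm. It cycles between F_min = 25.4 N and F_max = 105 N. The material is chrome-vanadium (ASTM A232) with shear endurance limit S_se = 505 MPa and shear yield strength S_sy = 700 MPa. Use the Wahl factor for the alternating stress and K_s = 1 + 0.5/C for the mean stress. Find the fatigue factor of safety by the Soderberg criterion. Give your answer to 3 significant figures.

14.1

C = D/d = 85.0/8.3 = 10.2410; K_W = (4C−1)/(4C−4)+0.615/C = 1.1412; K_s = 1+0.5/C = 1.0488
F_a = (F_max−F_min)/2 = 39.8 N; F_m = (F_max+F_min)/2 = 65.2 N
τ_a = K_W·8F_aD/(πd³) = 1.1412 × 15.066 = 17.194 MPa
τ_m = K_s·8F_mD/(πd³) = 1.0488 × 24.682 = 25.887 MPa
Soderberg: 1/n_f = τ_a/S_se + τ_m/S_sy = 17.194/505 + 25.887/700 = 0.03405 + 0.03698 = 0.071028
n_f = 1/0.071028 = 14.08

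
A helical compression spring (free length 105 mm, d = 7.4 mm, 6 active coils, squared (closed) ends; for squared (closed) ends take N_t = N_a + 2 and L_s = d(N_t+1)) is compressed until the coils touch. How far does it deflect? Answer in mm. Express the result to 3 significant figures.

N_t = 8; L_s = 7.4·9 = 66.6 mm
δ_solid = L₀ − L_s = 105 − 66.6 = 38.4 mm

38.4 mm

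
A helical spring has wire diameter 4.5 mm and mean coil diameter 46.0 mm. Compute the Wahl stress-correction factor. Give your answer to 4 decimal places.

C = D/d = 46.0/4.5 = 10.2222
K_W = (4C−1)/(4C−4) + 0.615/C = 39.889/36.889 + 0.0602 = 1.1415

1.1415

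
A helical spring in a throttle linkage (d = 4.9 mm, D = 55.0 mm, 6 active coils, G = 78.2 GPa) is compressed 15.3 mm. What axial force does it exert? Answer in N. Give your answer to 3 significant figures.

86.4 N

k = Gd⁴/(8D³N_a) = (78.2×10³)(4.9⁴)/(8·55.0³·6) = 5.645 N/mm
F = k·δ = 5.645 × 15.3 = 86.368 N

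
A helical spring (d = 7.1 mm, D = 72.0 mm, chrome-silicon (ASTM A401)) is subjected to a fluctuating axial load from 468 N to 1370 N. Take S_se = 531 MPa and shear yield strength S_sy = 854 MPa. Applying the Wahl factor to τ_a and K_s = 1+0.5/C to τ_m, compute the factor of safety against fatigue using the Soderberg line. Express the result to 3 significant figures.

C = D/d = 72.0/7.1 = 10.1408; K_W = (4C−1)/(4C−4)+0.615/C = 1.1427; K_s = 1+0.5/C = 1.0493
F_a = (F_max−F_min)/2 = 451 N; F_m = (F_max+F_min)/2 = 919 N
τ_a = K_W·8F_aD/(πd³) = 1.1427 × 231.03 = 264 MPa
τ_m = K_s·8F_mD/(πd³) = 1.0493 × 470.77 = 493.99 MPa
Soderberg: 1/n_f = τ_a/S_se + τ_m/S_sy = 264/531 + 493.99/854 = 0.49718 + 0.57844 = 1.0756
n_f = 1/1.0756 = 0.9297

0.930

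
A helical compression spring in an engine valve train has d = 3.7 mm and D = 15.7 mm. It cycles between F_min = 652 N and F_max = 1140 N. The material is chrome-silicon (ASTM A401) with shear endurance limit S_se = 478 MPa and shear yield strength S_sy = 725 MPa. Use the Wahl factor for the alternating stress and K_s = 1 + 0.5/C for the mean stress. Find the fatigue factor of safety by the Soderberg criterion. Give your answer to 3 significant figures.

0.608

C = D/d = 15.7/3.7 = 4.2432; K_W = (4C−1)/(4C−4)+0.615/C = 1.3762; K_s = 1+0.5/C = 1.1178
F_a = (F_max−F_min)/2 = 244 N; F_m = (F_max+F_min)/2 = 896 N
τ_a = K_W·8F_aD/(πd³) = 1.3762 × 192.59 = 265.03 MPa
τ_m = K_s·8F_mD/(πd³) = 1.1178 × 707.2 = 790.53 MPa
Soderberg: 1/n_f = τ_a/S_se + τ_m/S_sy = 265.03/478 + 790.53/725 = 0.55446 + 1.09039 = 1.6449
n_f = 1/1.6449 = 0.608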